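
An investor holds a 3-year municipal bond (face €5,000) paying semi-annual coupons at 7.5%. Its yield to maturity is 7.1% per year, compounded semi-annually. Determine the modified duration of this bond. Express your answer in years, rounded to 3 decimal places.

Periodic yield y = 0.0355. First find Macaulay duration:
  t   CF        PV=CF/(1+0.0355)^t    t·PV
  1       187.50       181.0719       181.0719
  2       187.50       174.8643       349.7285
  3       187.50       168.8694       506.6082
  4       187.50       163.0801       652.3202
  5       187.50       157.4892       787.4460
  6     5,187.50     4,207.8233    25,246.9396
  Σ                  5,053.1981    27,724.1145
P = 5,053.1981; Macaulay duration = 27,724.1145 / 5,053.1981 = 5.48645 half-year periods = 2.74322 years.
Modified duration = D_Mac / (1 + y) = 2.74322 / 1.0355 = 2.64918 years.

2.649 years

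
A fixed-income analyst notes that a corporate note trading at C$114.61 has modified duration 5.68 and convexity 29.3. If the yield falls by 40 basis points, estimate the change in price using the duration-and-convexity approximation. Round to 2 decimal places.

Duration effect: -D_mod·Δy = -5.68 × (-0.004) = +0.022720
Convexity effect: ½·C·(Δy)² = 0.5 × 29.3 × (-0.004)² = +0.0002344
ΔP/P ≈ +0.022720 + 0.0002344 = +0.0229544
ΔP ≈ 114.61 × (+0.0229544) = +2.630803784.

+C$2.63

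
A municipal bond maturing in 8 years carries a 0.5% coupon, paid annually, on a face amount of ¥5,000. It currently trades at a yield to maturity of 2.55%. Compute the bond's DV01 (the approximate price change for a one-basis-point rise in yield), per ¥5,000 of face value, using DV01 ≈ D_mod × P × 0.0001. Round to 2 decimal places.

¥3.27

Periodic yield y = 0.0255.
  t   CF        PV=CF/(1+0.0255)^t    t·PV
  1        25.00        24.3784        24.3784
  2        25.00        23.7722        47.5443
  3        25.00        23.1810        69.5431
  4        25.00        22.6046        90.4185
  5        25.00        22.0425       110.2127
  6        25.00        21.4944       128.9666
  7        25.00        20.9600       146.7197
  8     5,025.00     4,108.1922    32,865.5372
  Σ                  4,266.6253    33,483.3205
P = 4,266.6253; D_Mac = 7.84773 yrs; D_mod = 7.65259 yrs.
DV01 ≈ 7.65259 × 4,266.6253 × 0.0001 = 3.265073.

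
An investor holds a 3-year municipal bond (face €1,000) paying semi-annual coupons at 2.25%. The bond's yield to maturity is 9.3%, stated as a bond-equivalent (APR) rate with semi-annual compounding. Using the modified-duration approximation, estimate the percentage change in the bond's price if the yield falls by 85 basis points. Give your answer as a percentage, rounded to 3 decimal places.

+2.361%

Periodic yield y = 0.0465. Modified duration first:
  t   CF        PV=CF/(1+0.0465)^t    t·PV
  1        11.25        10.7501        10.7501
  2        11.25        10.2725        20.5449
  3        11.25         9.8160        29.4480
  4        11.25         9.3798        37.5194
  5        11.25         8.9631        44.8153
  6     1,011.25       769.8802     4,619.2811
  Σ                    819.0617     4,762.3588
P = 819.0617; D_Mac = 5.81441 half-year periods = 2.90720 yrs; D_mod = 2.90720/(1+0.0465) = 2.77803 yrs.
ΔP/P ≈ -D_mod · Δy = -2.77803 × (-0.0085) = +0.023613 = +2.3613%.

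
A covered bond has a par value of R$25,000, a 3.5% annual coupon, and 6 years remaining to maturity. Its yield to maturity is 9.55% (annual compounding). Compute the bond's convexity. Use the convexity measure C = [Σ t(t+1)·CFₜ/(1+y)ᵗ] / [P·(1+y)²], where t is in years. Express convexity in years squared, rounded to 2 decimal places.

With y = 0.0955:
  t   CF        PV=CF/(1+0.0955)^t    t·PV        t(t+1)·PV
  1       875.00       798.7220       798.7220       1,597.4441
  2       875.00       729.0936     1,458.1872       4,374.5616
  3       875.00       665.5350     1,996.6050       7,986.4201
  4       875.00       607.5171     2,430.0685      12,150.3425
  5       875.00       554.5569     2,772.7847      16,636.7082
  6    25,875.00    14,969.4577    89,816.7461     628,717.2229
  Σ                 18,324.8824    99,273.1136     671,462.6995
P = 18,324.8824.
Convexity = Σ t(t+1)·PV / [P·(1+y)²] = 671,462.6995 / (18,324.8824 × 1.200120) = 30.53205.

30.53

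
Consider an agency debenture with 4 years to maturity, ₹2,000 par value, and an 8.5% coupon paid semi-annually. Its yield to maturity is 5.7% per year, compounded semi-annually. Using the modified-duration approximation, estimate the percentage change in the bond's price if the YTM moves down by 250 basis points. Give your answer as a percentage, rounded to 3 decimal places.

Periodic yield y = 0.0285. Modified duration first:
  t   CF        PV=CF/(1+0.0285)^t    t·PV
  1        85.00        82.6446        82.6446
  2        85.00        80.3545       160.7090
  3        85.00        78.1279       234.3836
  4        85.00        75.9629       303.8517
  5        85.00        73.8580       369.2899
  6        85.00        71.8114       430.8682
  7        85.00        69.8214       488.7501
  8     2,085.00     1,665.2203    13,321.7622
  Σ                  2,197.8010    15,392.2595
P = 2,197.8010; D_Mac = 7.00348 half-year periods = 3.50174 yrs; D_mod = 3.50174/(1+0.0285) = 3.40471 yrs.
ΔP/P ≈ -D_mod · Δy = -3.40471 × (-0.025) = +0.085118 = +8.5118%.

+8.512%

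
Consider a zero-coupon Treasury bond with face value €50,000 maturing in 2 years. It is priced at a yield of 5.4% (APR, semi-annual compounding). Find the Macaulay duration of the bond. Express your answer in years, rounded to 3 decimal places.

A zero-coupon bond has a single cash flow at maturity, so its Macaulay duration equals its maturity: 2 years.
(Equivalently: 4 semi-annual periods ÷ 2 = 2 years.)

2.000 years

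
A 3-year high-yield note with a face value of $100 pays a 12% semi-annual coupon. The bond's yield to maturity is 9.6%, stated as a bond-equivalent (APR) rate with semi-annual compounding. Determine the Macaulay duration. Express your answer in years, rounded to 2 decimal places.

2.62 years

Periodic yield y = 0.048. Discount each cash flow and weight by its period:
  t   CF        PV=CF/(1+0.048)^t    t·PV
  1         6.00         5.7252         5.7252
  2         6.00         5.4630        10.9259
  3         6.00         5.2128        15.6383
  4         6.00         4.9740        19.8960
  5         6.00         4.7462        23.7309
  6       106.00        80.0089       480.0533
  Σ                    106.1300       555.9696
Price P = Σ PV = 106.1300.
Macaulay duration = Σ(t·PV) / P = 555.9696 / 106.1300 = 5.23857 half-year periods.
In years: 5.23857 / 2 = 2.61929 years.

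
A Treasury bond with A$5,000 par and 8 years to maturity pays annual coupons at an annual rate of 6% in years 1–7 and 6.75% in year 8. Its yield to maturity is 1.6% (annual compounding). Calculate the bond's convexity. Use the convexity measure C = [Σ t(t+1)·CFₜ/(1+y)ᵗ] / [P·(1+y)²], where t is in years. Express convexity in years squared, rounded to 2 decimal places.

With y = 0.016:
  t   CF        PV=CF/(1+0.016)^t    t·PV        t(t+1)·PV
  1       300.00       295.2756       295.2756         590.5512
  2       300.00       290.6256       581.2512       1,743.7535
  3       300.00       286.0488       858.1464       3,432.5856
  4       300.00       281.5441     1,126.1764       5,630.8819
  5       300.00       277.1103     1,385.5516       8,313.3099
  6       300.00       272.7464     1,636.4783      11,455.3483
  7       300.00       268.4512     1,879.1582      15,033.2655
  8     5,337.50     4,700.9781    37,607.8245     338,470.4204
  Σ                  6,672.7800    45,369.8622     384,670.1162
P = 6,672.7800.
Convexity = Σ t(t+1)·PV / [P·(1+y)²] = 384,670.1162 / (6,672.7800 × 1.032256) = 55.84628.

55.85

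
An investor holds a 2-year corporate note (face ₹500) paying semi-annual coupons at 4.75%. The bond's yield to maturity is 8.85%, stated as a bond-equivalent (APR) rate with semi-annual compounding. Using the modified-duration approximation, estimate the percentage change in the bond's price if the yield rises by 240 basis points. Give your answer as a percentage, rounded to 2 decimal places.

-4.43%

Periodic yield y = 0.04425. Modified duration first:
  t   CF        PV=CF/(1+0.04425)^t    t·PV
  1       11.875        11.3718        11.3718
  2       11.875        10.8899        21.7798
  3       11.875        10.4285        31.2854
  4      511.875       430.4731     1,721.8923
  Σ                    463.1632     1,786.3293
P = 463.1632; D_Mac = 3.85680 half-year periods = 1.92840 yrs; D_mod = 1.92840/(1+0.04425) = 1.84669 yrs.
ΔP/P ≈ -D_mod · Δy = -1.84669 × (+0.024) = -0.044320 = -4.4320%.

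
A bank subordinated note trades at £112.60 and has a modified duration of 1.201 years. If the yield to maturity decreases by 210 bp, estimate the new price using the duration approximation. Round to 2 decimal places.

Duration approximation: ΔP/P ≈ -D_mod · Δy = -1.201 × (-0.021) = +0.025221.
New price ≈ 112.60 × (1 + 0.025221) = 115.4398846.

£115.44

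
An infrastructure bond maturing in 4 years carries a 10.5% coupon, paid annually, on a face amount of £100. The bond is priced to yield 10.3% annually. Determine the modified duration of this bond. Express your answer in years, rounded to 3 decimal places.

Periodic yield y = 0.103. First find Macaulay duration:
  t   CF        PV=CF/(1+0.103)^t    t·PV
  1        10.50         9.5195         9.5195
  2        10.50         8.6305        17.2611
  3        10.50         7.8246        23.4738
  4       110.50        74.6552       298.6209
  Σ                    100.6299       348.8753
P = 100.6299; Macaulay duration = 348.8753 / 100.6299 = 3.46692 years.
Modified duration = D_Mac / (1 + y) = 3.46692 / 1.103 = 3.14317 years.

3.143 years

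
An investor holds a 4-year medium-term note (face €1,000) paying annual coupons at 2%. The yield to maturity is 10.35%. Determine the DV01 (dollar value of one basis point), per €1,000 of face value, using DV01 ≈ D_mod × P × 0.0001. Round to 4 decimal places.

Periodic yield y = 0.1035.
  t   CF        PV=CF/(1+0.1035)^t    t·PV
  1        20.00        18.1242        18.1242
  2        20.00        16.4242        32.8485
  3        20.00        14.8838        44.6513
  4     1,020.00       687.8771     2,751.5082
  Σ                    737.3092     2,847.1322
P = 737.3092; D_Mac = 3.86152 yrs; D_mod = 3.49934 yrs.
DV01 ≈ 3.49934 × 737.3092 × 0.0001 = 0.258009.

€0.2580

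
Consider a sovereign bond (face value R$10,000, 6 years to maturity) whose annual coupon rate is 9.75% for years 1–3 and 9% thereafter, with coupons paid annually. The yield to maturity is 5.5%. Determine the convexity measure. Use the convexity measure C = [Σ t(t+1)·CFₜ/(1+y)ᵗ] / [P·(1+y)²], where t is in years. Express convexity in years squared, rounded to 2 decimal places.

With y = 0.055:
  t   CF        PV=CF/(1+0.055)^t    t·PV        t(t+1)·PV
  1       975.00       924.1706       924.1706       1,848.3412
  2       975.00       875.9911     1,751.9822       5,255.9466
  3       975.00       830.3233     2,490.9700       9,963.8799
  4       900.00       726.4951     2,905.9803      14,529.9014
  5       900.00       688.6209     3,443.1046      20,658.6276
  6    10,900.00     7,905.1796    47,431.0775     332,017.5424
  Σ                 11,950.7806    58,947.2851     384,274.2390
P = 11,950.7806.
Convexity = Σ t(t+1)·PV / [P·(1+y)²] = 384,274.2390 / (11,950.7806 × 1.113025) = 28.88950.

28.89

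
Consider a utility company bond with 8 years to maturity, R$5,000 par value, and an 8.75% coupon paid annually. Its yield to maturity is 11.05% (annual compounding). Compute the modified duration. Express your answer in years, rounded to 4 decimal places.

Periodic yield y = 0.1105. First find Macaulay duration:
  t   CF        PV=CF/(1+0.1105)^t    t·PV
  1       437.50       393.9667       393.9667
  2       437.50       354.7651       709.5303
  3       437.50       319.4643       958.3930
  4       437.50       287.6761     1,150.7045
  5       437.50       259.0510     1,295.2549
  6       437.50       233.2742     1,399.6451
  7       437.50       210.0623     1,470.4361
  8     5,437.50     2,350.9899    18,807.9194
  Σ                  4,409.2496    26,185.8499
P = 4,409.2496; Macaulay duration = 26,185.8499 / 4,409.2496 = 5.93884 years.
Modified duration = D_Mac / (1 + y) = 5.93884 / 1.1105 = 5.34790 years.

5.3479 years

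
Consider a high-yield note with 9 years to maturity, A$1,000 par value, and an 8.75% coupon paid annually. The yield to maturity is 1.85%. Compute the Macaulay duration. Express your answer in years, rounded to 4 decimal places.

Periodic yield y = 0.0185. Discount each cash flow and weight by its year:
  t   CF        PV=CF/(1+0.0185)^t    t·PV
  1        87.50        85.9107        85.9107
  2        87.50        84.3502       168.7003
  3        87.50        82.8180       248.4541
  4        87.50        81.3137       325.2549
  5        87.50        79.8368       399.1838
  6        87.50        78.3866       470.3196
  7        87.50        76.9628       538.7396
  8        87.50        75.5648       604.5187
  9     1,087.50       922.1041     8,298.9371
  Σ                  1,567.2477    11,140.0189
Price P = Σ PV = 1,567.2477.
Macaulay duration = Σ(t·PV) / P = 11,140.0189 / 1,567.2477 = 7.10801 years.

7.1080 years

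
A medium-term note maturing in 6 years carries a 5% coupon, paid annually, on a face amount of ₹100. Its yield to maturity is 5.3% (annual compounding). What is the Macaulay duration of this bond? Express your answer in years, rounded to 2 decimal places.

Periodic yield y = 0.053. Discount each cash flow and weight by its year:
  t   CF        PV=CF/(1+0.053)^t    t·PV
  1         5.00         4.7483         4.7483
  2         5.00         4.5093         9.0187
  3         5.00         4.2824        12.8471
  4         5.00         4.0668        16.2673
  5         5.00         3.8621        19.3107
  6       105.00        77.0228       462.1366
  Σ                     98.4918       524.3288
Price P = Σ PV = 98.4918.
Macaulay duration = Σ(t·PV) / P = 524.3288 / 98.4918 = 5.32358 years.

5.32 years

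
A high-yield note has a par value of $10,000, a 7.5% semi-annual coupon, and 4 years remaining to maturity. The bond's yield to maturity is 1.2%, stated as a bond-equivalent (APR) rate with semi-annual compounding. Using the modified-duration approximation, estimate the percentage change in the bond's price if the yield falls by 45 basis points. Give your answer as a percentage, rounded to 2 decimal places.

Periodic yield y = 0.006. Modified duration first:
  t   CF        PV=CF/(1+0.006)^t    t·PV
  1       375.00       372.7634       372.7634
  2       375.00       370.5402       741.0804
  3       375.00       368.3302     1,104.9906
  4       375.00       366.1334     1,464.5336
  5       375.00       363.9497     1,819.7485
  6       375.00       361.7790     2,170.6741
  7       375.00       359.6213     2,517.3491
  8    10,375.00     9,890.1815    79,121.4516
  Σ                 12,453.2987    89,312.5913
P = 12,453.2987; D_Mac = 7.17180 half-year periods = 3.58590 yrs; D_mod = 3.58590/(1+0.006) = 3.56451 yrs.
ΔP/P ≈ -D_mod · Δy = -3.56451 × (-0.0045) = +0.016040 = +1.6040%.

+1.60%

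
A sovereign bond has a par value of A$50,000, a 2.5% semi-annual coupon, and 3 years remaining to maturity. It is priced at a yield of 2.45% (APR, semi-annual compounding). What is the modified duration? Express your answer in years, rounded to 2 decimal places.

2.87 years

Periodic yield y = 0.01225. First find Macaulay duration:
  t   CF        PV=CF/(1+0.01225)^t    t·PV
  1       625.00       617.4364       617.4364
  2       625.00       609.9643     1,219.9287
  3       625.00       602.5827     1,807.7481
  4       625.00       595.2904     2,381.1616
  5       625.00       588.0863     2,940.4317
  6    50,625.00    47,058.5264   282,351.1585
  Σ                 50,071.8866   291,317.8649
P = 50,071.8866; Macaulay duration = 291,317.8649 / 50,071.8866 = 5.81799 half-year periods = 2.90900 years.
Modified duration = D_Mac / (1 + y) = 2.90900 / 1.01225 = 2.87379 years.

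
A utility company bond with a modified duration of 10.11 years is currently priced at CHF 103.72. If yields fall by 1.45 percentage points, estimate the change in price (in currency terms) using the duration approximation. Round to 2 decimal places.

Duration approximation: ΔP/P ≈ -D_mod · Δy = -10.11 × (-0.0145) = +0.146595.
ΔP ≈ 103.72 × (+0.146595) = +15.2048334.

+CHF 15.20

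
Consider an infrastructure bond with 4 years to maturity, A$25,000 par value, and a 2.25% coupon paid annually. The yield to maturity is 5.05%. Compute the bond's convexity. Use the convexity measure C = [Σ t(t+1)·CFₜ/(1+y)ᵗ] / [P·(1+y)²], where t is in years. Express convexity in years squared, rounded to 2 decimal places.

With y = 0.0505:
  t   CF        PV=CF/(1+0.0505)^t    t·PV        t(t+1)·PV
  1       562.50       535.4593       535.4593       1,070.9186
  2       562.50       509.7185     1,019.4370       3,058.3111
  3       562.50       485.2152     1,455.6455       5,822.5819
  4    25,562.50    20,990.3219    83,961.2875     419,806.4376
  Σ                 22,520.7149    86,971.8293     429,758.2492
P = 22,520.7149.
Convexity = Σ t(t+1)·PV / [P·(1+y)²] = 429,758.2492 / (22,520.7149 × 1.103550) = 17.29219.

17.29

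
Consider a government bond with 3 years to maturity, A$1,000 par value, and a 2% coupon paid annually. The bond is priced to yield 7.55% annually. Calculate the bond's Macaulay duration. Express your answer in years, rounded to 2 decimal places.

Periodic yield y = 0.0755. Discount each cash flow and weight by its year:
  t   CF        PV=CF/(1+0.0755)^t    t·PV
  1        20.00        18.5960        18.5960
  2        20.00        17.2906        34.5811
  3     1,020.00       819.9152     2,459.7455
  Σ                    855.8017     2,512.9227
Price P = Σ PV = 855.8017.
Macaulay duration = Σ(t·PV) / P = 2,512.9227 / 855.8017 = 2.93634 years.

2.94 years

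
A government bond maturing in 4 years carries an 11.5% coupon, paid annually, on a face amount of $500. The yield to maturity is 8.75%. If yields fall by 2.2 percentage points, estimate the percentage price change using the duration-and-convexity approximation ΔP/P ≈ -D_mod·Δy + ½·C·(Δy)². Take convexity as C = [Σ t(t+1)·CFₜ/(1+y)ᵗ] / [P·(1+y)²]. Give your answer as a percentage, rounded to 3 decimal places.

With y = 0.0875:
  t   CF        PV=CF/(1+0.0875)^t    t·PV        t(t+1)·PV
  1        57.50        52.8736        52.8736         105.7471
  2        57.50        48.6194        97.2387         291.7162
  3        57.50        44.7075       134.1224         536.4896
  4       557.50       398.5913     1,594.3652       7,971.8259
  Σ                    544.7917     1,878.5999       8,905.7788
P = 544.7917; D_Mac = 3.44829 yrs; D_mod = 3.17084 yrs; C = 13.82238.
Duration effect: -3.17084 × (-0.022) = +0.069759
Convexity effect: 0.5 × 13.82238 × (-0.022)² = +0.0033450
ΔP/P ≈ +0.069759 + 0.0033450 = +0.073104 = +7.3104%.

+7.310%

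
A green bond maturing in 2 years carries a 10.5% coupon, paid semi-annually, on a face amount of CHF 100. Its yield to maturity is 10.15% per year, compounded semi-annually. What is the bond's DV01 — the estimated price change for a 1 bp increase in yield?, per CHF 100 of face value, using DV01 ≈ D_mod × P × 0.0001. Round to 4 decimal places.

Periodic yield y = 0.05075.
  t   CF        PV=CF/(1+0.05075)^t    t·PV
  1         5.25         4.9964         4.9964
  2         5.25         4.7551         9.5102
  3         5.25         4.5254        13.5763
  4       105.25        86.3425       345.3699
  Σ                    100.6195       373.4529
P = 100.6195; D_Mac = 3.71154 half-year periods = 1.85577 yrs; D_mod = 1.76614 yrs.
DV01 ≈ 1.76614 × 100.6195 × 0.0001 = 0.017771.

CHF 0.0178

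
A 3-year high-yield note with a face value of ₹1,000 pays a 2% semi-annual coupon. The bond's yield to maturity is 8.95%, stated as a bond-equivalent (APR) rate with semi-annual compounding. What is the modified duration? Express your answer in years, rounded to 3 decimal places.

Periodic yield y = 0.04475. First find Macaulay duration:
  t   CF        PV=CF/(1+0.04475)^t    t·PV
  1        10.00         9.5717         9.5717
  2        10.00         9.1617        18.3234
  3        10.00         8.7693        26.3078
  4        10.00         8.3936        33.5746
  5        10.00         8.0341        40.1706
  6     1,010.00       776.6889     4,660.1334
  Σ                    820.6193     4,788.0813
P = 820.6193; Macaulay duration = 4,788.0813 / 820.6193 = 5.83472 half-year periods = 2.91736 years.
Modified duration = D_Mac / (1 + y) = 2.91736 / 1.04475 = 2.79240 years.

2.792 years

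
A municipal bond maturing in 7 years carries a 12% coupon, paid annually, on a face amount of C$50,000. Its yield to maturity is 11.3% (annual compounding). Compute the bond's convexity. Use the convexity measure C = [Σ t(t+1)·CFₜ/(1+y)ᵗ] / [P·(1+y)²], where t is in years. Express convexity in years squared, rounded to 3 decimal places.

29.556

With y = 0.113:
  t   CF        PV=CF/(1+0.113)^t    t·PV        t(t+1)·PV
  1     6,000.00     5,390.8356     5,390.8356      10,781.6712
  2     6,000.00     4,843.5180     9,687.0361      29,061.1082
  3     6,000.00     4,351.7682    13,055.3047      52,221.2188
  4     6,000.00     3,909.9445    15,639.7780      78,198.8900
  5     6,000.00     3,512.9780    17,564.8899     105,389.3397
  6     6,000.00     3,156.3145    18,937.8867     132,565.2071
  7    56,000.00    26,468.0458   185,276.3203   1,482,210.5620
  Σ                 51,633.4045   265,552.0513   1,890,427.9971
P = 51,633.4045.
Convexity = Σ t(t+1)·PV / [P·(1+y)²] = 1,890,427.9971 / (51,633.4045 × 1.238769) = 29.55555.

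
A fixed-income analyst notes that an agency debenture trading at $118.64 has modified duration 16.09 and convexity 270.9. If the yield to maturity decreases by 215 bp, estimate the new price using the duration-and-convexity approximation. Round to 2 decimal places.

Duration effect: -D_mod·Δy = -16.09 × (-0.0215) = +0.345935
Convexity effect: ½·C·(Δy)² = 0.5 × 270.9 × (-0.0215)² = +0.0626117625
ΔP/P ≈ +0.345935 + 0.0626117625 = +0.4085467625
New price ≈ 118.64 × (1 + 0.4085467625) = 167.109987903.

$167.11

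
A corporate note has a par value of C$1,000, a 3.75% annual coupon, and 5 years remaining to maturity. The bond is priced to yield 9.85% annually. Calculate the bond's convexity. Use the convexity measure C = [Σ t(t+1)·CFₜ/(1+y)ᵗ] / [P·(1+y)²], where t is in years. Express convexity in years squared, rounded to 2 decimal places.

22.20

With y = 0.0985:
  t   CF        PV=CF/(1+0.0985)^t    t·PV        t(t+1)·PV
  1        37.50        34.1375        34.1375          68.2749
  2        37.50        31.0764        62.1529         186.4586
  3        37.50        28.2899        84.8696         339.4785
  4        37.50        25.7532       103.0128         515.0638
  5     1,037.50       648.6162     3,243.0811      19,458.4863
  Σ                    767.8732     3,527.2538      20,567.7622
P = 767.8732.
Convexity = Σ t(t+1)·PV / [P·(1+y)²] = 20,567.7622 / (767.8732 × 1.206702) = 22.19716.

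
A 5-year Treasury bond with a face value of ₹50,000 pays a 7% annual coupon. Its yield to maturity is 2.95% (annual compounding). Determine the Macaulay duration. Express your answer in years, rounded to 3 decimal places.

4.443 years

Periodic yield y = 0.0295. Discount each cash flow and weight by its year:
  t   CF        PV=CF/(1+0.0295)^t    t·PV
  1     3,500.00     3,399.7086     3,399.7086
  2     3,500.00     3,302.2910     6,604.5820
  3     3,500.00     3,207.6649     9,622.9947
  4     3,500.00     3,115.7503    12,463.0011
  5    53,500.00    46,261.7468   231,308.7340
  Σ                 59,287.1616   263,399.0203
Price P = Σ PV = 59,287.1616.
Macaulay duration = Σ(t·PV) / P = 263,399.0203 / 59,287.1616 = 4.44277 years.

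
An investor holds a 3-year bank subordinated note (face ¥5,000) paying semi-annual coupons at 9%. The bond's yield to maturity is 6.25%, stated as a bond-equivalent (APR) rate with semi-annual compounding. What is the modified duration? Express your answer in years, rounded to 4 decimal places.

Periodic yield y = 0.03125. First find Macaulay duration:
  t   CF        PV=CF/(1+0.03125)^t    t·PV
  1       225.00       218.1818       218.1818
  2       225.00       211.5702       423.1405
  3       225.00       205.1590       615.4771
  4       225.00       198.9421       795.7684
  5       225.00       192.9135       964.5677
  6     5,225.00     4,344.1271    26,064.7627
  Σ                  5,370.8938    29,081.8982
P = 5,370.8938; Macaulay duration = 29,081.8982 / 5,370.8938 = 5.41472 half-year periods = 2.70736 years.
Modified duration = D_Mac / (1 + y) = 2.70736 / 1.03125 = 2.62532 years.

2.6253 years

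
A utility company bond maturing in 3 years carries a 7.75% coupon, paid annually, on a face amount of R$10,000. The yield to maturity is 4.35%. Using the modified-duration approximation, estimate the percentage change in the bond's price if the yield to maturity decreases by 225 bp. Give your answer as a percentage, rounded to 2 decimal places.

Periodic yield y = 0.0435. Modified duration first:
  t   CF        PV=CF/(1+0.0435)^t    t·PV
  1       775.00       742.6929       742.6929
  2       775.00       711.7325     1,423.4650
  3    10,775.00     9,482.8727    28,448.6180
  Σ                 10,937.2980    30,614.7758
P = 10,937.2980; D_Mac = 2.79912 yrs; D_mod = 2.79912/(1+0.0435) = 2.68243 yrs.
ΔP/P ≈ -D_mod · Δy = -2.68243 × (-0.0225) = +0.060355 = +6.0355%.

+6.04%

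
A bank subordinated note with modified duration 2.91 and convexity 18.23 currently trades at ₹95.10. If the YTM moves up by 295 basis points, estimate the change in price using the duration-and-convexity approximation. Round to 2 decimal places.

-₹7.41

Duration effect: -D_mod·Δy = -2.91 × (+0.0295) = -0.085845
Convexity effect: ½·C·(Δy)² = 0.5 × 18.23 × (0.0295)² = +0.00793232875
ΔP/P ≈ -0.085845 + 0.00793232875 = -0.07791267125
ΔP ≈ 95.10 × (-0.07791267125) = -7.409495035875.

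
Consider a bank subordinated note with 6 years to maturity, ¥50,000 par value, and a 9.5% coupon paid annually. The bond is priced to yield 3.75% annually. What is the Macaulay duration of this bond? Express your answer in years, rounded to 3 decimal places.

4.996 years

Periodic yield y = 0.0375. Discount each cash flow and weight by its year:
  t   CF        PV=CF/(1+0.0375)^t    t·PV
  1     4,750.00     4,578.3133     4,578.3133
  2     4,750.00     4,412.8321     8,825.6641
  3     4,750.00     4,253.3321    12,759.9963
  4     4,750.00     4,099.5972    16,398.3888
  5     4,750.00     3,951.4190    19,757.0950
  6    54,750.00    43,899.0873   263,394.5239
  Σ                 65,194.5809   325,713.9813
Price P = Σ PV = 65,194.5809.
Macaulay duration = Σ(t·PV) / P = 325,713.9813 / 65,194.5809 = 4.99603 years.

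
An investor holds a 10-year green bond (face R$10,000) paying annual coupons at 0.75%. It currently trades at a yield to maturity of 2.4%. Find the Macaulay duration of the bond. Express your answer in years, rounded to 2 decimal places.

9.64 years

Periodic yield y = 0.024. Discount each cash flow and weight by its year:
  t   CF        PV=CF/(1+0.024)^t    t·PV
  1        75.00        73.2422        73.2422
  2        75.00        71.5256       143.0511
  3        75.00        69.8492       209.5476
  4        75.00        68.2121       272.8484
  5        75.00        66.6134       333.0669
  6        75.00        65.0521       390.3128
  7        75.00        63.5275       444.6923
  8        75.00        62.0385       496.3084
  9        75.00        60.5845       545.2607
  10   10,075.00     7,947.7736    79,477.7362
  Σ                  8,548.4187    82,386.0665
Price P = Σ PV = 8,548.4187.
Macaulay duration = Σ(t·PV) / P = 82,386.0665 / 8,548.4187 = 9.63758 years.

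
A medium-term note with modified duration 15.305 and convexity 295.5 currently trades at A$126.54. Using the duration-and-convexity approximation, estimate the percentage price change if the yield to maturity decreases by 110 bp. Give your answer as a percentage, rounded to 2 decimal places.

Duration effect: -D_mod·Δy = -15.305 × (-0.011) = +0.168355
Convexity effect: ½·C·(Δy)² = 0.5 × 295.5 × (-0.011)² = +0.01787775
ΔP/P ≈ +0.168355 + 0.01787775 = +0.18623275
= +18.623275%.

+18.62%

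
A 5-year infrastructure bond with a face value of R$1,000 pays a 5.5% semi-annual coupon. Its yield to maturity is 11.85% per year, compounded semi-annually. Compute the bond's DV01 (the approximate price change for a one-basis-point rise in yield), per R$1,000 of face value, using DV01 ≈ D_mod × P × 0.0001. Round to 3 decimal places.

R$0.314

Periodic yield y = 0.05925.
  t   CF        PV=CF/(1+0.05925)^t    t·PV
  1        27.50        25.9618        25.9618
  2        27.50        24.5096        49.0191
  3        27.50        23.1386        69.4158
  4        27.50        21.8443        87.3773
  5        27.50        20.6225       103.1123
  6        27.50        19.4689       116.8135
  7        27.50        18.3799       128.6594
  8        27.50        17.3518       138.8145
  9        27.50        16.3812       147.4310
  10    1,027.50       577.8260     5,778.2603
  Σ                    765.4846     6,644.8651
P = 765.4846; D_Mac = 8.68060 half-year periods = 4.34030 yrs; D_mod = 4.09752 yrs.
DV01 ≈ 4.09752 × 765.4846 × 0.0001 = 0.313659.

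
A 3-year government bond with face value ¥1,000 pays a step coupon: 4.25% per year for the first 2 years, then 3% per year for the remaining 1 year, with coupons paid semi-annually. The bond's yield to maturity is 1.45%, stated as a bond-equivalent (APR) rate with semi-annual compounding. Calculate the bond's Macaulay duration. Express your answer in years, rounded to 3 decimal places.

2.856 years

Periodic yield y = 0.00725. Discount each cash flow and weight by its period:
  t   CF        PV=CF/(1+0.00725)^t    t·PV
  1        21.25        21.0970        21.0970
  2        21.25        20.9452        41.8904
  3        21.25        20.7944        62.3833
  4        21.25        20.6448        82.5790
  5        15.00        14.4679        72.3394
  6     1,015.00       971.9466     5,831.6793
  Σ                  1,069.8959     6,111.9685
Price P = Σ PV = 1,069.8959.
Macaulay duration = Σ(t·PV) / P = 6,111.9685 / 1,069.8959 = 5.71268 half-year periods.
In years: 5.71268 / 2 = 2.85634 years.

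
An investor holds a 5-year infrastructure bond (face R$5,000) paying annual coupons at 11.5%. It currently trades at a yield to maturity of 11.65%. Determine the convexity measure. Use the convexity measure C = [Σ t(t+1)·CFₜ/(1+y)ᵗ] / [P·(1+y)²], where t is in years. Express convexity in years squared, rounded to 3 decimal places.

18.157

With y = 0.1165:
  t   CF        PV=CF/(1+0.1165)^t    t·PV        t(t+1)·PV
  1       575.00       515.0022       515.0022       1,030.0045
  2       575.00       461.2649       922.5298       2,767.5893
  3       575.00       413.1347     1,239.4041       4,957.6163
  4       575.00       370.0266     1,480.1064       7,400.5318
  5     5,575.00     3,213.2997    16,066.4985      96,398.9913
  Σ                  4,972.7281    20,223.5410     112,554.7331
P = 4,972.7281.
Convexity = Σ t(t+1)·PV / [P·(1+y)²] = 112,554.7331 / (4,972.7281 × 1.246572) = 18.15731.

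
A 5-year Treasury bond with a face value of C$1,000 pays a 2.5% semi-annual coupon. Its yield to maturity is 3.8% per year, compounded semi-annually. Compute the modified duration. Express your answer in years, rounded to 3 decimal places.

4.633 years

Periodic yield y = 0.019. First find Macaulay duration:
  t   CF        PV=CF/(1+0.019)^t    t·PV
  1        12.50        12.2669        12.2669
  2        12.50        12.0382        24.0764
  3        12.50        11.8137        35.4412
  4        12.50        11.5935        46.3739
  5        12.50        11.3773        56.8865
  6        12.50        11.1652        66.9910
  7        12.50        10.9570        76.6988
  8        12.50        10.7527        86.0214
  9        12.50        10.5522        94.9697
  10    1,012.50       838.7899     8,387.8990
  Σ                    941.3065     8,887.6247
P = 941.3065; Macaulay duration = 8,887.6247 / 941.3065 = 9.44180 half-year periods = 4.72090 years.
Modified duration = D_Mac / (1 + y) = 4.72090 / 1.019 = 4.63287 years.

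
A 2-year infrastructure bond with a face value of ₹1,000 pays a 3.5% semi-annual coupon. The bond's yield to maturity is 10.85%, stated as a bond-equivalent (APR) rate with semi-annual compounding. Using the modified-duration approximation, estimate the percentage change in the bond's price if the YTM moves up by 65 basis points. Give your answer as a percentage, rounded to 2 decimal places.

Periodic yield y = 0.05425. Modified duration first:
  t   CF        PV=CF/(1+0.05425)^t    t·PV
  1        17.50        16.5995        16.5995
  2        17.50        15.7453        31.4906
  3        17.50        14.9351        44.8052
  4     1,017.50       823.6828     3,294.7311
  Σ                    870.9626     3,387.6263
P = 870.9626; D_Mac = 3.88952 half-year periods = 1.94476 yrs; D_mod = 1.94476/(1+0.05425) = 1.84469 yrs.
ΔP/P ≈ -D_mod · Δy = -1.84469 × (+0.0065) = -0.011990 = -1.1990%.

-1.20%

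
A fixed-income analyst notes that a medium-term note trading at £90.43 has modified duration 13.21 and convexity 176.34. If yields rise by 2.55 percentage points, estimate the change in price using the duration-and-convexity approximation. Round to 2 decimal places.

Duration effect: -D_mod·Δy = -13.21 × (+0.0255) = -0.336855
Convexity effect: ½·C·(Δy)² = 0.5 × 176.34 × (0.0255)² = +0.0573325425
ΔP/P ≈ -0.336855 + 0.0573325425 = -0.2795224575
ΔP ≈ 90.43 × (-0.2795224575) = -25.277215831725.

-£25.28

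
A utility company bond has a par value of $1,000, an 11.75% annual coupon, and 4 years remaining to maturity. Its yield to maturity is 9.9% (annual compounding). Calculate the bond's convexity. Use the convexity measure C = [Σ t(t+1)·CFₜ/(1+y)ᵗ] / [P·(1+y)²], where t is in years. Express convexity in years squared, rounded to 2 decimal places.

13.44

With y = 0.099:
  t   CF        PV=CF/(1+0.099)^t    t·PV        t(t+1)·PV
  1       117.50       106.9154       106.9154         213.8308
  2       117.50        97.2842       194.5685         583.7054
  3       117.50        88.5207       265.5621       1,062.2483
  4     1,117.50       766.0494     3,064.1975      15,320.9875
  Σ                  1,058.7697     3,631.2434      17,180.7719
P = 1,058.7697.
Convexity = Σ t(t+1)·PV / [P·(1+y)²] = 17,180.7719 / (1,058.7697 × 1.207801) = 13.43525.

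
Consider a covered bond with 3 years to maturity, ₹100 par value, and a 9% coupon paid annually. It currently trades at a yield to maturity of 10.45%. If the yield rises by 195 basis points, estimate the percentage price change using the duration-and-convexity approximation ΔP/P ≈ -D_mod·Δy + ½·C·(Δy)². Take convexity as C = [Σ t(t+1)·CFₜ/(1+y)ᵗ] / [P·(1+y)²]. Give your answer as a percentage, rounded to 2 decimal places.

With y = 0.1045:
  t   CF        PV=CF/(1+0.1045)^t    t·PV        t(t+1)·PV
  1         9.00         8.1485         8.1485          16.2970
  2         9.00         7.3775        14.7551          44.2652
  3       109.00        80.8964       242.6893         970.7571
  Σ                     96.4224       265.5928       1,031.3193
P = 96.4224; D_Mac = 2.75447 yrs; D_mod = 2.49386 yrs; C = 8.76766.
Duration effect: -2.49386 × (+0.0195) = -0.048630
Convexity effect: 0.5 × 8.76766 × (0.0195)² = +0.0016670
ΔP/P ≈ -0.048630 + 0.0016670 = -0.046963 = -4.6963%.

-4.70%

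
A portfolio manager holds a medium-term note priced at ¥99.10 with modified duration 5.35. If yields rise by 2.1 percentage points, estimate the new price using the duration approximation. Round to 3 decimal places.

Duration approximation: ΔP/P ≈ -D_mod · Δy = -5.35 × (+0.021) = -0.112350.
New price ≈ 99.10 × (1 - 0.112350) = 87.966115.

¥87.966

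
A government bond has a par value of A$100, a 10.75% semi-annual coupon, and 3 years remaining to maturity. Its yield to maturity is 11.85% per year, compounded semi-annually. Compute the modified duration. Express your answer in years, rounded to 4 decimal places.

Periodic yield y = 0.05925. First find Macaulay duration:
  t   CF        PV=CF/(1+0.05925)^t    t·PV
  1        5.375         5.0743         5.0743
  2        5.375         4.7905         9.5810
  3        5.375         4.5225        13.5676
  4        5.375         4.2696        17.0783
  5        5.375         4.0308        20.1538
  6      105.375        74.6014       447.6082
  Σ                     97.2891       513.0632
P = 97.2891; Macaulay duration = 513.0632 / 97.2891 = 5.27359 half-year periods = 2.63680 years.
Modified duration = D_Mac / (1 + y) = 2.63680 / 1.05925 = 2.48931 years.

2.4893 years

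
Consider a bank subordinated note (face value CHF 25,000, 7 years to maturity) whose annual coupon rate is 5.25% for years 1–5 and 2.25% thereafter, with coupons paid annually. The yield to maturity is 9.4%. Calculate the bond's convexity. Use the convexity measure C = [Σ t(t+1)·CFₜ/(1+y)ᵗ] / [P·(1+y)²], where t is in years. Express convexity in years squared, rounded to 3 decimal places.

36.985

With y = 0.094:
  t   CF        PV=CF/(1+0.094)^t    t·PV        t(t+1)·PV
  1     1,312.50     1,199.7258     1,199.7258       2,399.4516
  2     1,312.50     1,096.6415     2,193.2830       6,579.8489
  3     1,312.50     1,002.4145     3,007.2435      12,028.9742
  4     1,312.50       916.2838     3,665.1353      18,325.6767
  5     1,312.50       837.5538     4,187.7689      25,126.6133
  6       562.50       328.1093     1,968.6560      13,780.5923
  7    25,562.50    13,629.5674    95,406.9717     763,255.7740
  Σ                 19,010.2961   111,628.7843     841,496.9309
P = 19,010.2961.
Convexity = Σ t(t+1)·PV / [P·(1+y)²] = 841,496.9309 / (19,010.2961 × 1.196836) = 36.98529.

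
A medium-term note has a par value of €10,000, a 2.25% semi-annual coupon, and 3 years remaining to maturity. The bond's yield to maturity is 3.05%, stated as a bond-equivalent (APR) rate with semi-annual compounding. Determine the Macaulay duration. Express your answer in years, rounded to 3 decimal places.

2.917 years

Periodic yield y = 0.01525. Discount each cash flow and weight by its period:
  t   CF        PV=CF/(1+0.01525)^t    t·PV
  1       112.50       110.8101       110.8101
  2       112.50       109.1457       218.2913
  3       112.50       107.5062       322.5186
  4       112.50       105.8914       423.5654
  5       112.50       104.3008       521.5039
  6    10,112.50     9,234.6522    55,407.9135
  Σ                  9,772.3064    57,004.6029
Price P = Σ PV = 9,772.3064.
Macaulay duration = Σ(t·PV) / P = 57,004.6029 / 9,772.3064 = 5.83328 half-year periods.
In years: 5.83328 / 2 = 2.91664 years.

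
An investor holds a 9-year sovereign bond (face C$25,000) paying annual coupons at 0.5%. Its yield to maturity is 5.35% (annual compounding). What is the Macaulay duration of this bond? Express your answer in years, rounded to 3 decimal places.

8.770 years

Periodic yield y = 0.0535. Discount each cash flow and weight by its year:
  t   CF        PV=CF/(1+0.0535)^t    t·PV
  1       125.00       118.6521       118.6521
  2       125.00       112.6266       225.2532
  3       125.00       106.9071       320.7212
  4       125.00       101.4780       405.9120
  5       125.00        96.3246       481.6231
  6       125.00        91.4330       548.5978
  7       125.00        86.7897       607.5280
  8       125.00        82.3823       659.0581
  9    25,125.00    15,717.9250   141,461.3246
  Σ                 16,514.5183   144,828.6699
Price P = Σ PV = 16,514.5183.
Macaulay duration = Σ(t·PV) / P = 144,828.6699 / 16,514.5183 = 8.76978 years.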